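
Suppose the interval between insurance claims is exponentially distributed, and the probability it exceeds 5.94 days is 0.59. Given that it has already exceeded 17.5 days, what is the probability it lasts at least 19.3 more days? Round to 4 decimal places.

From e^(−λ·5.94) = 0.59, λ = −ln(0.59)/5.94 = 0.0888271.
Memoryless: P(X > 17.5+19.3 | X > 17.5) = P(X > 19.3) = e^(−0.0888271·19.3) ≈ 0.1801.

0.1801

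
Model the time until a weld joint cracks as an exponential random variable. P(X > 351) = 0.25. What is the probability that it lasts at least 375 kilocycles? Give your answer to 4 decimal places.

0.2274

e^(−λ·351) = 0.25 ⇒ λ = −ln(0.25)/351 = 0.00394956.
P(X > 375) = e^(−0.00394956·375) = e^(−1.4811) ≈ 0.2274.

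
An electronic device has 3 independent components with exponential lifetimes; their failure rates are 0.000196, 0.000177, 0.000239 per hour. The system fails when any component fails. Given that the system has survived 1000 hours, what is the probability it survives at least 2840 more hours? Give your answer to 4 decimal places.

Time to first failure ~ Exp(Σλ) with Σλ = 0.000612.
By memorylessness, P(T > 1000+2840 | T > 1000) = P(T > 2840) = e^(−0.000612·2840) ≈ 0.1759.

0.1759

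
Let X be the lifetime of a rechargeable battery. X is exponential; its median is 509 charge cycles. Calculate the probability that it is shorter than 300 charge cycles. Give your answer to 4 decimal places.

For an exponential, median = ln(2)/λ, so λ = ln 2 / 509 = 0.00136178 per charge cycle.
P(X ≤ 300) = 1 − e^(−λ·300) = 1 − e^(−0.40853) ≈ 0.3354.

0.3354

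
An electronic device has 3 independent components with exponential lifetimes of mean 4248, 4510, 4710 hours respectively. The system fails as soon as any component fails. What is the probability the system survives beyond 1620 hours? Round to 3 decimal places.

0.338

The first failure time is exponential with rate Σλ_i = 1/4248 + 1/4510 + 1/4710 = 0.000669449 per hour.
P(min > 1620) = e^(−0.000669449·1620) = e^(−1.0845) ≈ 0.338.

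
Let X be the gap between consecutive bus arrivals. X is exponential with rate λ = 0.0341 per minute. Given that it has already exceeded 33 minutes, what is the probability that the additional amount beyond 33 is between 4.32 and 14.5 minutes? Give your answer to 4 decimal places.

0.2531

Memoryless: the residual past 33 is again Exp(λ).
P(4.32 < residual < 14.5) = e^(−λ·4.32) − e^(−λ·14.5) = 0.86302 − 0.60991 ≈ 0.2531.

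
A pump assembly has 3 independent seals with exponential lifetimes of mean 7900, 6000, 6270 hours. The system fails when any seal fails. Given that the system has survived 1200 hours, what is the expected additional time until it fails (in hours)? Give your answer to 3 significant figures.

2210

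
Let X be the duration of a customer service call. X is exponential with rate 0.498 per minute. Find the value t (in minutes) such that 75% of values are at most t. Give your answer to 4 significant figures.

2.784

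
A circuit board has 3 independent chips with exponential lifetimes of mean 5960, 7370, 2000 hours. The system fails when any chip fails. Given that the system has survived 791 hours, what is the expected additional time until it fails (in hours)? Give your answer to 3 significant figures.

First-failure rate Σλ = 1/5960 + 1/7370 + 1/2000 = 0.00080347.
By memorylessness the expected residual is 1/Σλ = 1244.6 hours, regardless of the 791 already elapsed.

1240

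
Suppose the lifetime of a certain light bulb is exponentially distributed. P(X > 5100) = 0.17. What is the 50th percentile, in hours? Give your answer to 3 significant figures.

e^(−λ·5100) = 0.17 ⇒ λ = −ln(0.17)/5100 = 0.000347443.
50th percentile: 1 − e^(−λt) = 0.5, t = −ln(0.5)/λ = 1995 hours.

1990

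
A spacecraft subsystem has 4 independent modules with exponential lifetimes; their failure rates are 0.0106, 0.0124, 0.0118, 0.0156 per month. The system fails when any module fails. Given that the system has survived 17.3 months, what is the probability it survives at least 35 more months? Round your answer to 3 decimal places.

0.171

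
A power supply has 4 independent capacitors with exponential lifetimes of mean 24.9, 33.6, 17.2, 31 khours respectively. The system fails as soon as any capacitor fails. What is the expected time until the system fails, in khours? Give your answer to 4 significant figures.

The first failure time is exponential with rate Σλ_i = 1/24.9 + 1/33.6 + 1/17.2 + 1/31 = 0.16032 per khour.
E[min] = 1/Σλ = 1/0.16032 = 6.23752 khours.

6.238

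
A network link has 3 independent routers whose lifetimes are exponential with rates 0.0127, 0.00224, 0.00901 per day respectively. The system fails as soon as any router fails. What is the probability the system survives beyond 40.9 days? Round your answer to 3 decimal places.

0.375

The time to first failure is exponential with rate Σλ = 0.0127 + 0.00224 + 0.00901 = 0.02395.
P(min > 40.9) = e^(−0.02395·40.9) = e^(−0.97955) ≈ 0.375.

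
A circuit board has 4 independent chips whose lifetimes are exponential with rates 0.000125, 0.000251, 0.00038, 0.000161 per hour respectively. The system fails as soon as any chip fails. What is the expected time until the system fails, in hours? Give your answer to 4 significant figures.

The time to first failure is exponential with rate Σλ = 0.000125 + 0.000251 + 0.00038 + 0.000161 = 0.000917.
E[min] = 1/Σλ = 1/0.000917 = 1090.51 hours.

1091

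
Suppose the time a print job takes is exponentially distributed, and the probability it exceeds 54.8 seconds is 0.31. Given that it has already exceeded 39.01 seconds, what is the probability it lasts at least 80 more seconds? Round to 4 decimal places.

From e^(−λ·54.8) = 0.31, λ = −ln(0.31)/54.8 = 0.021372.
Memoryless: P(X > 39.01+80 | X > 39.01) = P(X > 80) = e^(−0.021372·80) ≈ 0.1809.

0.1809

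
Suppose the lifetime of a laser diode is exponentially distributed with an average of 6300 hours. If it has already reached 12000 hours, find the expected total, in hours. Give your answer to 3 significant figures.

The rate is λ = 1/6300 = 0.00015873 per hour.
By memorylessness, E[X | X > 12000] = 12000 + 1/λ = 12000 + 6300 = 18300 hours.

18300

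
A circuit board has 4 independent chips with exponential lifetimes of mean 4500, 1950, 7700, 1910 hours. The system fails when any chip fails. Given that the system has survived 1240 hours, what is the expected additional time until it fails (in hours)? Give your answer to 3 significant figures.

720

First-failure rate Σλ = 1/4500 + 1/1950 + 1/7700 + 1/1910 = 0.00138847.
By memorylessness the expected residual is 1/Σλ = 720.216 hours, regardless of the 1240 already elapsed.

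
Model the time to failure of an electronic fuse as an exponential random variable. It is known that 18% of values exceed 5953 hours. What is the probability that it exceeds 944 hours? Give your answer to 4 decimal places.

0.7619

e^(−λ·5953) = 0.18 ⇒ λ = −ln(0.18)/5953 = 0.000288056.
P(X > 944) = e^(−0.000288056·944) = e^(−0.27193) ≈ 0.7619.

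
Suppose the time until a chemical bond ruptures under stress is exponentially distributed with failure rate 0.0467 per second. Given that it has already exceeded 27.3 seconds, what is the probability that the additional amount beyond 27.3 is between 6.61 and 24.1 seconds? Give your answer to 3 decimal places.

0.410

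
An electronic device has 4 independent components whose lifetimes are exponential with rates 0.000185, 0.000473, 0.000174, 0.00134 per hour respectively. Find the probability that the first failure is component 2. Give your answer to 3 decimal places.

0.218

The time to first failure is exponential with rate Σλ = 0.000185 + 0.000473 + 0.000174 + 0.00134 = 0.002172.
P(component 2 first) = λ_2/Σλ = 0.000473/0.002172 ≈ 0.218.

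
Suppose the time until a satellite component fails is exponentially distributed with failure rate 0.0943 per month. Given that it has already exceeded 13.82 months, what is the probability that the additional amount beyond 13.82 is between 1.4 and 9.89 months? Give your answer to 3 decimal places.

0.483

Memoryless: the residual past 13.82 is again Exp(λ).
P(1.4 < residual < 9.89) = e^(−λ·1.4) − e^(−λ·9.89) = 0.87632 − 0.39352 ≈ 0.483.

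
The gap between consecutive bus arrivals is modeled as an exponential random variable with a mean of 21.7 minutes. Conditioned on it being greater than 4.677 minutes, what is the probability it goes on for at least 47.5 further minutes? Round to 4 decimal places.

0.1120

The rate is λ = 1/21.7 = 0.0460829 per minute.
The exponential is memoryless, so the remaining time is again Exp(λ): the condition X > 4.677 is irrelevant.
P(X > 47.5) = e^(−2.1889) ≈ 0.1120.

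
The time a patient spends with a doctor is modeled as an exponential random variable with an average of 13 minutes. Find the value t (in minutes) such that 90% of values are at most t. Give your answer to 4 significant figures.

29.93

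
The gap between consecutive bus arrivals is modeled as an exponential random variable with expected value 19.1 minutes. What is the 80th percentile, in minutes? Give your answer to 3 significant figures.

30.7

The rate is λ = 1/19.1 = 0.052356 per minute.
Set 1 − e^(−λt) = 0.8, so t = −ln(0.2)/λ = 1.6094/0.052356 ≈ 30.7403 minutes.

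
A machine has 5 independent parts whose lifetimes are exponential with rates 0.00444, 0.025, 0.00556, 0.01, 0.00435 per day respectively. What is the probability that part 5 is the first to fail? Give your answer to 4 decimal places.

0.0881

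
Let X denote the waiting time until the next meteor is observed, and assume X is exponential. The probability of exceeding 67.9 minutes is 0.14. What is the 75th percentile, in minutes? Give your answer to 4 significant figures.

e^(−λ·67.9) = 0.14 ⇒ λ = −ln(0.14)/67.9 = 0.028956.
75th percentile: 1 − e^(−λt) = 0.75, t = −ln(0.25)/λ = 47.8759 minutes.

47.88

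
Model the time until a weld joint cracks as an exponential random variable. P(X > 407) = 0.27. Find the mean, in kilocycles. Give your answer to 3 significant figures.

311

e^(−λ·407) = 0.27 ⇒ λ = −ln(0.27)/407 = 0.00321704.
Mean = 1/λ = 310.845 kilocycles.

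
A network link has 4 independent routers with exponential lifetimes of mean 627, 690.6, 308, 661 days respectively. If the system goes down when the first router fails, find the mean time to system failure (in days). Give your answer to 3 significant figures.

The first failure time is exponential with rate Σλ_i = 1/627 + 1/690.6 + 1/308 + 1/661 = 0.00780253 per day.
E[min] = 1/Σλ = 1/0.00780253 = 128.164 days.

128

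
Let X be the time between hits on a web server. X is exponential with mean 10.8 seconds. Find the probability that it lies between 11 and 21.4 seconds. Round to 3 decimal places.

The rate is λ = 1/10.8 = 0.0925926 per second.
P(11 < X < 21.4) = e^(−λ·11) − e^(−λ·21.4) = 0.36113 − 0.13786 ≈ 0.223.

0.223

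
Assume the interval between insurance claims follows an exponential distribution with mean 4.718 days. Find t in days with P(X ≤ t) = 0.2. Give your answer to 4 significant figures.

The rate is λ = 1/4.718 = 0.211954 per day.
Set 1 − e^(−λt) = 0.2, so t = −ln(0.8)/λ = 0.22314/0.211954 ≈ 1.05279 days.

1.053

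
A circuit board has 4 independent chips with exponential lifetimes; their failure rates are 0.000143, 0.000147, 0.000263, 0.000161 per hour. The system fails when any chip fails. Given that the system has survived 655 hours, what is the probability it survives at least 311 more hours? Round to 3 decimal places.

0.801

Time to first failure ~ Exp(Σλ) with Σλ = 0.000714.
By memorylessness, P(T > 655+311 | T > 655) = P(T > 311) = e^(−0.000714·311) ≈ 0.801.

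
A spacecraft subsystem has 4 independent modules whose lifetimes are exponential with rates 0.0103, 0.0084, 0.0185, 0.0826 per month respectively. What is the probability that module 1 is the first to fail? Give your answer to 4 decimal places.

0.0860

The time to first failure is exponential with rate Σλ = 0.0103 + 0.0084 + 0.0185 + 0.0826 = 0.1198.
P(module 1 first) = λ_1/Σλ = 0.0103/0.1198 ≈ 0.0860.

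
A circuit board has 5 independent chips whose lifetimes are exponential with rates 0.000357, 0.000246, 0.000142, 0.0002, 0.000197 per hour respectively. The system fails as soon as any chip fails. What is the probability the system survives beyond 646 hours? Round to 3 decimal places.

0.478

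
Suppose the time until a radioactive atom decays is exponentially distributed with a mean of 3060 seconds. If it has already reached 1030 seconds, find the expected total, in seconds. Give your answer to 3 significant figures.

The rate is λ = 1/3060 = 0.000326797 per second.
By memorylessness, E[X | X > 1030] = 1030 + 1/λ = 1030 + 3060 = 4090 seconds.

4090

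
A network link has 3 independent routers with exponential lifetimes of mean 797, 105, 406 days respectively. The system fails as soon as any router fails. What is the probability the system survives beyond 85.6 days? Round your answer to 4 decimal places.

0.3219

The first failure time is exponential with rate Σλ_i = 1/797 + 1/105 + 1/406 = 0.0132416 per day.
P(min > 85.6) = e^(−0.0132416·85.6) = e^(−1.1335) ≈ 0.3219.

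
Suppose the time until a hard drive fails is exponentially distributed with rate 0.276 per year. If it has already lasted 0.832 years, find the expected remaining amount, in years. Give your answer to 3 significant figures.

By memorylessness, the remaining amount past any threshold is again Exp(λ) with mean 1/λ = 3.62319 years.

3.62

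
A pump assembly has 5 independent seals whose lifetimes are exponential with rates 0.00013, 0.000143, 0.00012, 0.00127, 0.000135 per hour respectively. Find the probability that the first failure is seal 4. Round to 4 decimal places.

The time to first failure is exponential with rate Σλ = 0.00013 + 0.000143 + 0.00012 + 0.00127 + 0.000135 = 0.001798.
P(seal 4 first) = λ_4/Σλ = 0.00127/0.001798 ≈ 0.7063.

0.7063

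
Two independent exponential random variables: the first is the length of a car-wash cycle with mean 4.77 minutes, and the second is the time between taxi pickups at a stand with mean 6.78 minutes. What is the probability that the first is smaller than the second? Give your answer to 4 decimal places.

λ_1 = 1/4.77 = 0.209644, λ_2 = 1/6.78 = 0.147493.
For independent exponentials, P(the first < the second) = λ_1/(λ_1+λ_2) = 0.209644/0.357136 ≈ 0.5870.

0.5870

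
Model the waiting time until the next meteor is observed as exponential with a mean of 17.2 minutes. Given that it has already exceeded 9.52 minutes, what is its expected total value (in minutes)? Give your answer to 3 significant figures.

The rate is λ = 1/17.2 = 0.0581395 per minute.
By memorylessness, E[X | X > 9.52] = 9.52 + 1/λ = 9.52 + 17.2 = 26.72 minutes.

26.7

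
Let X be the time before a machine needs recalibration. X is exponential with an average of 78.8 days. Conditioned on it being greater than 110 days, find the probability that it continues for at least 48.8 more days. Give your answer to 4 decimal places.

The rate is λ = 1/78.8 = 0.0126904 per day.
The exponential is memoryless, so the remaining time is again Exp(λ): the condition X > 110 is irrelevant.
P(X > 48.8) = e^(−0.61929) ≈ 0.5383.

0.5383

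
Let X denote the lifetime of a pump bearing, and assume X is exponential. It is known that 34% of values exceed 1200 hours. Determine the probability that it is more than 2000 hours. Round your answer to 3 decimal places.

e^(−λ·1200) = 0.34 ⇒ λ = −ln(0.34)/1200 = 0.000899008.
P(X > 2000) = e^(−0.000899008·2000) = e^(−1.798) ≈ 0.166.

0.166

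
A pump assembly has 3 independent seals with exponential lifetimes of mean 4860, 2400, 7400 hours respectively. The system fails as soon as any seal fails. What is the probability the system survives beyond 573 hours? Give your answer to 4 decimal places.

0.6479

The first failure time is exponential with rate Σλ_i = 1/4860 + 1/2400 + 1/7400 = 0.000757563 per hour.
P(min > 573) = e^(−0.000757563·573) = e^(−0.43408) ≈ 0.6479.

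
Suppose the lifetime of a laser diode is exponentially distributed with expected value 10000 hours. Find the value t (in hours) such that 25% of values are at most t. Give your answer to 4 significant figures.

The rate is λ = 1/10000 = 0.0001 per hour.
Set 1 − e^(−λt) = 0.25, so t = −ln(0.75)/λ = 0.28768/0.0001 ≈ 2876.82 hours.

2877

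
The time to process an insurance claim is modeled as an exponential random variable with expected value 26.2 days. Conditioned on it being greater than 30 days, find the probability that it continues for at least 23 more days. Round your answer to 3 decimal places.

0.416

The rate is λ = 1/26.2 = 0.0381679 per day.
The exponential is memoryless, so the remaining time is again Exp(λ): the condition X > 30 is irrelevant.
P(X > 23) = e^(−0.87786) ≈ 0.416.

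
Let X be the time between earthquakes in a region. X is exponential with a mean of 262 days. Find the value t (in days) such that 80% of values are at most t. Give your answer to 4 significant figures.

421.7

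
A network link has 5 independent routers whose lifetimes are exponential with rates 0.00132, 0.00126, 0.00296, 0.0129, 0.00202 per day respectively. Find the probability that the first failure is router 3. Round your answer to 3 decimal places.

0.145

The time to first failure is exponential with rate Σλ = 0.00132 + 0.00126 + 0.00296 + 0.0129 + 0.00202 = 0.02046.
P(router 3 first) = λ_3/Σλ = 0.00296/0.02046 ≈ 0.145.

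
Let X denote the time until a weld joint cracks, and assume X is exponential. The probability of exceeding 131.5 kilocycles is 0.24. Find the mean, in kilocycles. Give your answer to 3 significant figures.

e^(−λ·131.5) = 0.24 ⇒ λ = −ln(0.24)/131.5 = 0.0108526.
Mean = 1/λ = 92.1439 kilocycles.

92.1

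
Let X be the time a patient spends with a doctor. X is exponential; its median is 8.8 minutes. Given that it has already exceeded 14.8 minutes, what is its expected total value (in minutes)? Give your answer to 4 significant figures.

27.50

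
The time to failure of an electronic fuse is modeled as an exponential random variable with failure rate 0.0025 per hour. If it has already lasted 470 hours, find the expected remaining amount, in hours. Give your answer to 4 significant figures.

By memorylessness, the remaining amount past any threshold is again Exp(λ) with mean 1/λ = 400 hours.

400.0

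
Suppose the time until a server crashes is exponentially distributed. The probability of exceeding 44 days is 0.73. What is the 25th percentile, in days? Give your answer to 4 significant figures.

40.22

e^(−λ·44) = 0.73 ⇒ λ = −ln(0.73)/44 = 0.00715252.
25th percentile: 1 − e^(−λt) = 0.25, t = −ln(0.75)/λ = 40.2211 days.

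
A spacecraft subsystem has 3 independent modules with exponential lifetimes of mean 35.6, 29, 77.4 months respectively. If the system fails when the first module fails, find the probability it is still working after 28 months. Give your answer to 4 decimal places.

0.1208

The first failure time is exponential with rate Σλ_i = 1/35.6 + 1/29 + 1/77.4 = 0.0754925 per month.
P(min > 28) = e^(−0.0754925·28) = e^(−2.1138) ≈ 0.1208.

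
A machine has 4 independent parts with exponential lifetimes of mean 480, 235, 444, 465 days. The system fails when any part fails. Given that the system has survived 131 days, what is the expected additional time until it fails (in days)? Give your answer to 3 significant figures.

93.1

First-failure rate Σλ = 1/480 + 1/235 + 1/444 + 1/465 = 0.0107414.
By memorylessness the expected residual is 1/Σλ = 93.0974 days, regardless of the 131 already elapsed.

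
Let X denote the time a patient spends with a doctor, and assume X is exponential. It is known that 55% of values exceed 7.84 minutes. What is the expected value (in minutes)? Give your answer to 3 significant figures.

e^(−λ·7.84) = 0.55 ⇒ λ = −ln(0.55)/7.84 = 0.0762547.
Mean = 1/λ = 13.1139 minutes.

13.1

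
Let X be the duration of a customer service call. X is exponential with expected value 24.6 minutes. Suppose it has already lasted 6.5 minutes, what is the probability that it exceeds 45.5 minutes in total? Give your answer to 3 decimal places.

The rate is λ = 1/24.6 = 0.0406504 per minute.
By the memoryless property, P(X > 6.5+39 | X > 6.5) = P(X > 39).
P(X > 39) = e^(−1.5854) ≈ 0.205.

0.205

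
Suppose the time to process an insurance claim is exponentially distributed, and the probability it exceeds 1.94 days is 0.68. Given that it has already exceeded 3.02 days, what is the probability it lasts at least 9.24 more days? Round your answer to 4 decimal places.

0.1593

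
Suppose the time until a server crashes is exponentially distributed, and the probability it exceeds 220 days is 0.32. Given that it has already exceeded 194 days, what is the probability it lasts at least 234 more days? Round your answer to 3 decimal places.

0.298

From e^(−λ·220) = 0.32, λ = −ln(0.32)/220 = 0.00517925.
Memoryless: P(X > 194+234 | X > 194) = P(X > 234) = e^(−0.00517925·234) ≈ 0.298.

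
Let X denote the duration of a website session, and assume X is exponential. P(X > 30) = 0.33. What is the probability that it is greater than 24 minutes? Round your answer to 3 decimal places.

0.412

e^(−λ·30) = 0.33 ⇒ λ = −ln(0.33)/30 = 0.0369554.
P(X > 24) = e^(−0.0369554·24) = e^(−0.88693) ≈ 0.412.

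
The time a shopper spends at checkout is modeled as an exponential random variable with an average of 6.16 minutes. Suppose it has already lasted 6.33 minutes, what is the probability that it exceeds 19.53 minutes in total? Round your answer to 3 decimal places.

The rate is λ = 1/6.16 = 0.162338 per minute.
The exponential is memoryless, so the remaining time is again Exp(λ): the condition X > 6.33 is irrelevant.
P(X > 13.2) = e^(−2.1429) ≈ 0.117.

0.117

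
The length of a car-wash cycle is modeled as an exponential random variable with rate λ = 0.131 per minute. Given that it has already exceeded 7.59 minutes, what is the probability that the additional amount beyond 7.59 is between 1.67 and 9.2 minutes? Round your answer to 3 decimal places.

Memoryless: the residual past 7.59 is again Exp(λ).
P(1.67 < residual < 9.2) = e^(−λ·1.67) − e^(−λ·9.2) = 0.80351 − 0.29963 ≈ 0.504.

0.504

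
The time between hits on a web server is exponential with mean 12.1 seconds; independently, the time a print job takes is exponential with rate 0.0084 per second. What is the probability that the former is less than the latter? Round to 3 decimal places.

λ_1 = 1/12.1 = 0.0826446, λ_2 = 0.0084.
For independent exponentials, P(the former < the latter) = λ_1/(λ_1+λ_2) = 0.0826446/0.0910446 ≈ 0.908.

0.908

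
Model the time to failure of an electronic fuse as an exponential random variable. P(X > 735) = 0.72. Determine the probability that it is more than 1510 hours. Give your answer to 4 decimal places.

0.5092

e^(−λ·735) = 0.72 ⇒ λ = −ln(0.72)/735 = 0.000446944.
P(X > 1510) = e^(−0.000446944·1510) = e^(−0.67489) ≈ 0.5092.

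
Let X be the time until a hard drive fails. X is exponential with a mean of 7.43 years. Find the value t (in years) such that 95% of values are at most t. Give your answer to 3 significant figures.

22.3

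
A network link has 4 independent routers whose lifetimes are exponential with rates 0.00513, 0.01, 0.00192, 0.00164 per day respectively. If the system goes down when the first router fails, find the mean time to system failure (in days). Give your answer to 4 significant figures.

53.50

The time to first failure is exponential with rate Σλ = 0.00513 + 0.01 + 0.00192 + 0.00164 = 0.01869.
E[min] = 1/Σλ = 1/0.01869 = 53.5045 days.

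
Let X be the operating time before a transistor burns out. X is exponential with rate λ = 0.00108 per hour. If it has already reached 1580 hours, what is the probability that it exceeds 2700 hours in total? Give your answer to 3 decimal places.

0.298

P(X > s+t | X > s) = e^(−λ(s+t))/e^(−λs) = e^(−λt), independent of s = 1580.
P(X > 1120) = e^(−1.2096) ≈ 0.298.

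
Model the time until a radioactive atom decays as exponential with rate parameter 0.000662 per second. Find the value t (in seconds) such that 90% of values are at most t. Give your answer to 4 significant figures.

Set 1 − e^(−λt) = 0.9, so t = −ln(0.1)/λ = 2.3026/0.000662 ≈ 3478.23 seconds.

3478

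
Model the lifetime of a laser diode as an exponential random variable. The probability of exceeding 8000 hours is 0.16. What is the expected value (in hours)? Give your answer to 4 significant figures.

4365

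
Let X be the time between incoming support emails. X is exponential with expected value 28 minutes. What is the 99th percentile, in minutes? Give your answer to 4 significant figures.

128.9

The rate is λ = 1/28 = 0.0357143 per minute.
Set 1 − e^(−λt) = 0.99, so t = −ln(0.01)/λ = 4.6052/0.0357143 ≈ 128.945 minutes.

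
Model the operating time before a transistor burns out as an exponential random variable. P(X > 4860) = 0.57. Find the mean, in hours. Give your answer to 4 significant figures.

e^(−λ·4860) = 0.57 ⇒ λ = −ln(0.57)/4860 = 0.000115662.
Mean = 1/λ = 8645.86 hours.

8646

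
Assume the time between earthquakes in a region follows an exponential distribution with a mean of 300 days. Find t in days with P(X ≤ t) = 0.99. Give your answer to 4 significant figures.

1382

The rate is λ = 1/300 = 0.00333333 per day.
Set 1 − e^(−λt) = 0.99, so t = −ln(0.01)/λ = 4.6052/0.00333333 ≈ 1381.55 days.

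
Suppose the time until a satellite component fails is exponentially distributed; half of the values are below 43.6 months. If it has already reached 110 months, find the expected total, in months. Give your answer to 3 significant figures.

173

For an exponential, median = ln(2)/λ, so λ = ln 2 / 43.6 = 0.0158979 per month.
By memorylessness, E[X | X > 110] = 110 + 1/λ = 110 + 62.9015 = 172.902 months.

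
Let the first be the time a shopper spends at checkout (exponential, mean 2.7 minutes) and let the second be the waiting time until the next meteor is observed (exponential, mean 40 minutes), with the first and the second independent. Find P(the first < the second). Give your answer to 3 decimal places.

0.937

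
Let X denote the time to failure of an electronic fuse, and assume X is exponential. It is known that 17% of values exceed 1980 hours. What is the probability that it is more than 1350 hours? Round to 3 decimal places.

0.299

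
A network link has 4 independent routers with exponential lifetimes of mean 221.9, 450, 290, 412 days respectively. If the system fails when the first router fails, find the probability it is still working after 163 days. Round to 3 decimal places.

The first failure time is exponential with rate Σλ_i = 1/221.9 + 1/450 + 1/290 + 1/412 = 0.0126042 per day.
P(min > 163) = e^(−0.0126042·163) = e^(−2.0545) ≈ 0.128.

0.128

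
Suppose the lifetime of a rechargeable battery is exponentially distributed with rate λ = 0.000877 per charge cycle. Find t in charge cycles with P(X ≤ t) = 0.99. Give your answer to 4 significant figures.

5251

Set 1 − e^(−λt) = 0.99, so t = −ln(0.01)/λ = 4.6052/0.000877 ≈ 5251.05 charge cycles.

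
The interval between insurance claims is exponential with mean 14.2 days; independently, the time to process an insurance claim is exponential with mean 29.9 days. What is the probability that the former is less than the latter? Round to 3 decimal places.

λ_1 = 1/14.2 = 0.0704225, λ_2 = 1/29.9 = 0.0334448.
For independent exponentials, P(the former < the latter) = λ_1/(λ_1+λ_2) = 0.0704225/0.103867 ≈ 0.678.

0.678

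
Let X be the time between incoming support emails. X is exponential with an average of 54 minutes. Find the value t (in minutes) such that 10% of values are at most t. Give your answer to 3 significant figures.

5.69

The rate is λ = 1/54 = 0.0185185 per minute.
Set 1 − e^(−λt) = 0.1, so t = −ln(0.9)/λ = 0.10536/0.0185185 ≈ 5.68947 minutes.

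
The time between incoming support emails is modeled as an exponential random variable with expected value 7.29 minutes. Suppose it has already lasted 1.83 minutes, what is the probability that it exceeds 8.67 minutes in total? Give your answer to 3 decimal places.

0.391

The rate is λ = 1/7.29 = 0.137174 per minute.
P(X > s+t | X > s) = e^(−λ(s+t))/e^(−λs) = e^(−λt), independent of s = 1.83.
P(X > 6.84) = e^(−0.93827) ≈ 0.391.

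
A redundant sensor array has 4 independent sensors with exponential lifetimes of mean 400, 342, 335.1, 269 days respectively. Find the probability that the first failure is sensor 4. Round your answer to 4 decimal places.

Rates: λ_i = 1/mean_i → 0.0025, 0.00292398, 0.00298418, 0.00371747; Σλ = 0.0121256.
P(sensor 4 first) = λ_4/Σλ = 0.00371747/0.0121256 ≈ 0.3066.

0.3066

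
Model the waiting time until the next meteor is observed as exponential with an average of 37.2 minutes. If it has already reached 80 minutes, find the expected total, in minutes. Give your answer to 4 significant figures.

The rate is λ = 1/37.2 = 0.0268817 per minute.
By memorylessness, E[X | X > 80] = 80 + 1/λ = 80 + 37.2 = 117.2 minutes.

117.2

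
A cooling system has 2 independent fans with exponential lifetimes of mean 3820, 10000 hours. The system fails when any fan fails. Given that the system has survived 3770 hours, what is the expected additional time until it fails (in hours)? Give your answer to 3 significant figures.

2760

First-failure rate Σλ = 1/3820 + 1/10000 = 0.00036178.
By memorylessness the expected residual is 1/Σλ = 2764.11 hours, regardless of the 3770 already elapsed.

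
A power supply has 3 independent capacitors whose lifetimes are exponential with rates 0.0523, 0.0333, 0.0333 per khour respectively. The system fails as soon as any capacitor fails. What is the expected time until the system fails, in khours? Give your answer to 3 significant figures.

8.41

The time to first failure is exponential with rate Σλ = 0.0523 + 0.0333 + 0.0333 = 0.1189.
E[min] = 1/Σλ = 1/0.1189 = 8.41043 khours.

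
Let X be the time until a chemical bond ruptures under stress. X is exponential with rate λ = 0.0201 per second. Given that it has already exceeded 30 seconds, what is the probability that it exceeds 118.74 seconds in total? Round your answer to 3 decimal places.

0.168

The exponential is memoryless, so the remaining time is again Exp(λ): the condition X > 30 is irrelevant.
P(X > 88.74) = e^(−1.7837) ≈ 0.168.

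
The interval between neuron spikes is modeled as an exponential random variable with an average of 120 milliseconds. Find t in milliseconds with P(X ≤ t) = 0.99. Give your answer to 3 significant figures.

553

The rate is λ = 1/120 = 0.00833333 per millisecond.
Set 1 − e^(−λt) = 0.99, so t = −ln(0.01)/λ = 4.6052/0.00833333 ≈ 552.62 milliseconds.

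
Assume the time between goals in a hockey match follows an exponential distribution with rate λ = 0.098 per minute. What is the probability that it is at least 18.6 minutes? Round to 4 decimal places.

0.1616

P(X > 18.6) = e^(−λ·18.6) = e^(−1.8228) ≈ 0.1616.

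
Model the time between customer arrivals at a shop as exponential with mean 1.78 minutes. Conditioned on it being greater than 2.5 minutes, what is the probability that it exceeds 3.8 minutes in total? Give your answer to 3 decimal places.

0.482

The rate is λ = 1/1.78 = 0.561798 per minute.
P(X > s+t | X > s) = e^(−λ(s+t))/e^(−λs) = e^(−λt), independent of s = 2.5.
P(X > 1.3) = e^(−0.73034) ≈ 0.482.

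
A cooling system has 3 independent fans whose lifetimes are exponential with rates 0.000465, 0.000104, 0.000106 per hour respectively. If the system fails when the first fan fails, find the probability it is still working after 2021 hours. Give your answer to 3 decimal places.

The time to first failure is exponential with rate Σλ = 0.000465 + 0.000104 + 0.000106 = 0.000675.
P(min > 2021) = e^(−0.000675·2021) = e^(−1.3642) ≈ 0.256.

0.256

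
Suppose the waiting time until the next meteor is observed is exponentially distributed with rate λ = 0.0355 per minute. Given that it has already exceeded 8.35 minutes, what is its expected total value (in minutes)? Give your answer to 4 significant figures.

By memorylessness, E[X | X > 8.35] = 8.35 + 1/λ = 8.35 + 28.169 = 36.519 minutes.

36.52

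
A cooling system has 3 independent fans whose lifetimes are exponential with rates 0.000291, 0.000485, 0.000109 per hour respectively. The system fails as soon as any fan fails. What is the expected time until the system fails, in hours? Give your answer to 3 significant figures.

1130

The time to first failure is exponential with rate Σλ = 0.000291 + 0.000485 + 0.000109 = 0.000885.
E[min] = 1/Σλ = 1/0.000885 = 1129.94 hours.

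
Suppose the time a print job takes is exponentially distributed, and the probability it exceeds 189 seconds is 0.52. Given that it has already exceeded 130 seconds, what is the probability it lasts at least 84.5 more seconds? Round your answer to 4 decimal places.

From e^(−λ·189) = 0.52, λ = −ln(0.52)/189 = 0.00345993.
Memoryless: P(X > 130+84.5 | X > 130) = P(X > 84.5) = e^(−0.00345993·84.5) ≈ 0.7465.

0.7465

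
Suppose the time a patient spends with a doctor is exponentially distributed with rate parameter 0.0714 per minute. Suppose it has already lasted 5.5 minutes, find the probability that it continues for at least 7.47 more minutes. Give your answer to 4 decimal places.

0.5866

By the memoryless property, P(X > 5.5+7.47 | X > 5.5) = P(X > 7.47).
P(X > 7.47) = e^(−0.53336) ≈ 0.5866.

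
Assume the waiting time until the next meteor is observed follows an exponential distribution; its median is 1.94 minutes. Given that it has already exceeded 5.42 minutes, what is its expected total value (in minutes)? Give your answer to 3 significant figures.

For an exponential, median = ln(2)/λ, so λ = ln 2 / 1.94 = 0.357292 per minute.
By memorylessness, E[X | X > 5.42] = 5.42 + 1/λ = 5.42 + 2.79883 = 8.21883 minutes.

8.22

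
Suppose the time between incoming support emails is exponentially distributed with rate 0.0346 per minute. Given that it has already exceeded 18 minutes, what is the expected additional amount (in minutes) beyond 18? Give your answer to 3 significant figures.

By memorylessness, the remaining amount past any threshold is again Exp(λ) with mean 1/λ = 28.9017 minutes.

28.9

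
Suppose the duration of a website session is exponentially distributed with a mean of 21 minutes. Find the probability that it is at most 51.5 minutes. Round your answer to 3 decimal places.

The rate is λ = 1/21 = 0.047619 per minute.
P(X ≤ 51.5) = 1 − e^(−λ·51.5) = 1 − e^(−2.4524) ≈ 0.914.

0.914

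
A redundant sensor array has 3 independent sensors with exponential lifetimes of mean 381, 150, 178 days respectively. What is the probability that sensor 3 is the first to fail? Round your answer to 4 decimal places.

0.3768

Rates: λ_i = 1/mean_i → 0.00262467, 0.00666667, 0.00561798; Σλ = 0.0149093.
P(sensor 3 first) = λ_3/Σλ = 0.00561798/0.0149093 ≈ 0.3768.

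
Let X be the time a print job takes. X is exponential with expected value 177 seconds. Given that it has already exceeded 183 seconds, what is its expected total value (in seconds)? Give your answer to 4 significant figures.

The rate is λ = 1/177 = 0.00564972 per second.
By memorylessness, E[X | X > 183] = 183 + 1/λ = 183 + 177 = 360 seconds.

360.0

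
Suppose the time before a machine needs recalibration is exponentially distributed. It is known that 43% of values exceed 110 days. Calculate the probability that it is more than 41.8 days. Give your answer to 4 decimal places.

0.7256

e^(−λ·110) = 0.43 ⇒ λ = −ln(0.43)/110 = 0.00767246.
P(X > 41.8) = e^(−0.00767246·41.8) = e^(−0.32071) ≈ 0.7256.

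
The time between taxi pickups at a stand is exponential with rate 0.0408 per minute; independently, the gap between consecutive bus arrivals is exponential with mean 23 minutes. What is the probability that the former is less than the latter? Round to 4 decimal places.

λ_1 = 0.0408, λ_2 = 1/23 = 0.0434783.
For independent exponentials, P(the former < the latter) = λ_1/(λ_1+λ_2) = 0.0408/0.0842783 ≈ 0.4841.

0.4841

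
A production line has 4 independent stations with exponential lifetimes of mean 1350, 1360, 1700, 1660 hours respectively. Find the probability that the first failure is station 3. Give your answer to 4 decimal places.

0.2206

Rates: λ_i = 1/mean_i → 0.000740741, 0.000735294, 0.000588235, 0.00060241; Σλ = 0.00266668.
P(station 3 first) = λ_3/Σλ = 0.000588235/0.00266668 ≈ 0.2206.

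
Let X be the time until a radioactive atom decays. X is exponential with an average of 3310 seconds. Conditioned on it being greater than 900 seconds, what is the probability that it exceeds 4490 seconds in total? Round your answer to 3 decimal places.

The rate is λ = 1/3310 = 0.000302115 per second.
P(X > s+t | X > s) = e^(−λ(s+t))/e^(−λs) = e^(−λt), independent of s = 900.
P(X > 3590) = e^(−1.0846) ≈ 0.338.

0.338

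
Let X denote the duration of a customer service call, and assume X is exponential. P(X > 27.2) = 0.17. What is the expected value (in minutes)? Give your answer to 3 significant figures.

e^(−λ·27.2) = 0.17 ⇒ λ = −ln(0.17)/27.2 = 0.0651455.
Mean = 1/λ = 15.3503 minutes.

15.4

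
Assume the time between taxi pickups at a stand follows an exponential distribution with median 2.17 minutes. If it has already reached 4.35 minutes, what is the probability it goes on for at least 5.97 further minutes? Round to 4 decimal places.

0.1485

For an exponential, median = ln(2)/λ, so λ = ln 2 / 2.17 = 0.319423 per minute.
The exponential is memoryless, so the remaining time is again Exp(λ): the condition X > 4.35 is irrelevant.
P(X > 5.97) = e^(−1.907) ≈ 0.1485.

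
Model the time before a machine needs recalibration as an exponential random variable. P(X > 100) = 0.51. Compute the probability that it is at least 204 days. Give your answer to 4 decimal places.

e^(−λ·100) = 0.51 ⇒ λ = −ln(0.51)/100 = 0.00673345.
P(X > 204) = e^(−0.00673345·204) = e^(−1.3736) ≈ 0.2532.

0.2532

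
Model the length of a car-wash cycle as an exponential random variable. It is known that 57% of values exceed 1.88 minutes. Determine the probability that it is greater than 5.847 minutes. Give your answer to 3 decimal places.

e^(−λ·1.88) = 0.57 ⇒ λ = −ln(0.57)/1.88 = 0.298999.
P(X > 5.847) = e^(−0.298999·5.847) = e^(−1.7482) ≈ 0.174.

0.174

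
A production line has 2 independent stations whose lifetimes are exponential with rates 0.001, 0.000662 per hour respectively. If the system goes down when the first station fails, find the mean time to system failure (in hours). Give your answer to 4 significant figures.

The time to first failure is exponential with rate Σλ = 0.001 + 0.000662 = 0.001662.
E[min] = 1/Σλ = 1/0.001662 = 601.685 hours.

601.7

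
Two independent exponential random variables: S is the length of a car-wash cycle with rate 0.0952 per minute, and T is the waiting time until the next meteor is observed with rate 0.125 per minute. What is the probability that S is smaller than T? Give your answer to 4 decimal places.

0.4323

λ_1 = 0.0952, λ_2 = 0.125.
For independent exponentials, P(S < T) = λ_1/(λ_1+λ_2) = 0.0952/0.2202 ≈ 0.4323.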